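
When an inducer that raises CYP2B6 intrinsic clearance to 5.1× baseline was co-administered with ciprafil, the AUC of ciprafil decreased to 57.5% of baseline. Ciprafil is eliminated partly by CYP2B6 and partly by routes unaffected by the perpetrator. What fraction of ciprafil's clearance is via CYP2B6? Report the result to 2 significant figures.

0.18

Let fm be the CYP2B6 fraction. New clearance relative to baseline = fm × 5.1 + (1 − fm).
AUC ratio = 1 / (new CL fraction), so new CL fraction = 1 / 0.575 = 1.739.
fm × 5.1 + 1 − fm = 1.739  ⇒  fm × (5.1 − 1) = 0.7391  ⇒  fm = 0.18.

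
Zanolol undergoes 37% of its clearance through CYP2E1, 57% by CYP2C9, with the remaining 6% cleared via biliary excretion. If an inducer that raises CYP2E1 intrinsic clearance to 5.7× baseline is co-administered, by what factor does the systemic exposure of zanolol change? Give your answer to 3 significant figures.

The CYP2E1 pathway (37% of clearance) increases to 5.7× activity: 0.37 × 5.7 = 2.109.
CYP2C9 (57%) and the residual 6% are unaffected.
CL_new/CL_old = 2.109 + 0.57 + 0.06 = 2.739.
Since systemic exposure ∝ 1/CL, the ratio is 1 / 2.739 = 0.365.

0.365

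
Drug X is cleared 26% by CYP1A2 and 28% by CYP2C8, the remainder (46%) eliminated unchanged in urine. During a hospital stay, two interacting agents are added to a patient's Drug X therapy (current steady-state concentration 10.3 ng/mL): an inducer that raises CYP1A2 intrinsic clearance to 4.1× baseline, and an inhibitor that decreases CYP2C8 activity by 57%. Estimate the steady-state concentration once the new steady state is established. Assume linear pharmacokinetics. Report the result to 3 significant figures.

6.26 ng/mL

The CYP1A2 pathway (26% of clearance) is boosted to 4.1× activity: 0.26 × 4.1 = 1.066.
The CYP2C8 pathway (28% of clearance) drops to 0.43× activity: 0.28 × 0.43 = 0.1204.
The remaining 46% of clearance is unaffected.
New clearance relative to baseline: 1.066 + 0.1204 + 0.46 = 1.6464.
Dividing the baseline by the relative clearance: 10.3 / 1.6464 = 6.26 ng/mL.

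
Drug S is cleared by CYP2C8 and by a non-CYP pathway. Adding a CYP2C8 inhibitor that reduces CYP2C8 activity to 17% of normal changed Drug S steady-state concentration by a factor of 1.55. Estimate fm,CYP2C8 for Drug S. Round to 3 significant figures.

CL'/CL = 1 / 1.55 = 0.6452
0.17·fm + (1 − fm) = 0.6452
fm = (0.6452 − 1) / (0.17 − 1) = 0.428

0.428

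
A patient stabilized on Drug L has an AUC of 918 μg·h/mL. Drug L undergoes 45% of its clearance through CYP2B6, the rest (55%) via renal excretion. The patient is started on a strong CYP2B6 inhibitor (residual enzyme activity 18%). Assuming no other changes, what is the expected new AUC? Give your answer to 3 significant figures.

CYP2B6: 0.45 × 0.18 = 0.081
Other: 0.55 (unchanged)
Relative clearance = 0.081 + 0.55 = 0.631.
New AUC = baseline ÷ relative clearance = 918 / 0.631 = 1.45 × 10³ μg·h/mL.

1.45 × 10³ μg·h/mL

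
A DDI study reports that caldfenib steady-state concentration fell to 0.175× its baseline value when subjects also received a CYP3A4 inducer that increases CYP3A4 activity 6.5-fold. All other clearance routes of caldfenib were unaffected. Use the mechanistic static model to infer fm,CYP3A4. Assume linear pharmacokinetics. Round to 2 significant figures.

Write x for the fraction cleared via CYP3A4. The observed steady-state concentration change means clearance rose to 1/0.175 = 5.714 of baseline.
Setting x·6.5 + (1 − x) = 5.714 and solving: x = (5.714 − 1)/(6.5 − 1) = 0.86.

0.86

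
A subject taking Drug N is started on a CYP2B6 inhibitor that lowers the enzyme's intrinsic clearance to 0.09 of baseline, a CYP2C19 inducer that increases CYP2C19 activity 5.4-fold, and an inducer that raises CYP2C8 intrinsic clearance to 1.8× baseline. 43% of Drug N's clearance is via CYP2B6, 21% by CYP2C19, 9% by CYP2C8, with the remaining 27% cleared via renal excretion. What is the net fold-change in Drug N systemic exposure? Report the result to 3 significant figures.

0.623

The CYP2B6 pathway (43% of clearance) drops to 0.09× activity: 0.43 × 0.09 = 0.0387.
The CYP2C19 pathway (21% of clearance) rises to 5.4× activity: 0.21 × 5.4 = 1.134.
The CYP2C8 pathway (9% of clearance) rises to 1.8× activity: 0.09 × 1.8 = 0.162.
The remaining 27% of clearance is unaffected.
New clearance relative to baseline: 0.0387 + 1.134 + 0.162 + 0.27 = 1.6047.
Net systemic exposure ratio = 1 / 1.6047 = 0.623.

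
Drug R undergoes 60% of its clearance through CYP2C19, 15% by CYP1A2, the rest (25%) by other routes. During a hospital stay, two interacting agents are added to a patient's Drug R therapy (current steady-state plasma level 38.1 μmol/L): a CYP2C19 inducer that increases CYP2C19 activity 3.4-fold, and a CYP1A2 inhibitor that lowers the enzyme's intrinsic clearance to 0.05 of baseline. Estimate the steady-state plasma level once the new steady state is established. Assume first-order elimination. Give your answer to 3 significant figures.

The CYP2C19 pathway (60% of clearance) is boosted to 3.4× activity: 0.6 × 3.4 = 2.04.
The CYP1A2 pathway (15% of clearance) falls to 0.05× activity: 0.15 × 0.05 = 0.0075.
The remaining 25% of clearance is unaffected.
Relative clearance = 2.04 + 0.0075 + 0.25 = 2.2975.
Steady-state plasma level ∝ 1/CL: new value = 38.1 / 2.2975 = 16.6 μmol/L.

16.6 μmol/L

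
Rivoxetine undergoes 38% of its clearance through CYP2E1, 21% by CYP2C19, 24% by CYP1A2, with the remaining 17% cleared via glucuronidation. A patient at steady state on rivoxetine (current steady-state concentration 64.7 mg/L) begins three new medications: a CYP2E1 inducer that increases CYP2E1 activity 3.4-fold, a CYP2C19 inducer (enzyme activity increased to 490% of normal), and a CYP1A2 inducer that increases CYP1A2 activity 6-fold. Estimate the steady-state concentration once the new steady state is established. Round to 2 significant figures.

16 mg/L

The CYP2E1 pathway (38% of clearance) is boosted to 3.4× activity: 0.38 × 3.4 = 1.292.
The CYP2C19 pathway (21% of clearance) rises to 4.9× activity: 0.21 × 4.9 = 1.029.
The CYP1A2 pathway (24% of clearance) increases to 6× activity: 0.24 × 6 = 1.44.
The remaining 17% of clearance is unaffected.
CL_new/CL_old = 1.292 + 1.029 + 1.44 + 0.17 = 3.931.
Steady-state concentration ∝ 1/CL: new value = 64.7 / 3.931 = 16 mg/L.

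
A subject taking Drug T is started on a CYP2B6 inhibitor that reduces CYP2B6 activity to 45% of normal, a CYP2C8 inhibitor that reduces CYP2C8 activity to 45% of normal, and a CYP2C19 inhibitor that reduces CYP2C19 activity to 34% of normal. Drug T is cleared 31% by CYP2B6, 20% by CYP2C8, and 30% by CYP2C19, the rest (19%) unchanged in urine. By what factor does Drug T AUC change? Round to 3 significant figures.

1.92

The CYP2B6 pathway (31% of clearance) drops to 0.45× activity: 0.31 × 0.45 = 0.1395.
The CYP2C8 pathway (20% of clearance) is reduced to 0.45× activity: 0.2 × 0.45 = 0.09.
The CYP2C19 pathway (30% of clearance) drops to 0.34× activity: 0.3 × 0.34 = 0.102.
Non-CYP routes (19%) are unchanged.
New clearance relative to baseline: 0.1395 + 0.09 + 0.102 + 0.19 = 0.5215.
AUC ∝ 1/CL: fold-change = 1 / 0.5215 = 1.92.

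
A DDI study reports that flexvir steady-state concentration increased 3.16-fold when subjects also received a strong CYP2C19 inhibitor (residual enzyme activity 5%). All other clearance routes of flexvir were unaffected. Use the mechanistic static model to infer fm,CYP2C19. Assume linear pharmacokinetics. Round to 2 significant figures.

0.72

Call the CYP2C19 fraction fm. After the interaction, CL_new/CL_old = fm × 0.05 + (1 − fm).
Steady-state concentration ratio = 1 / (new CL fraction), so new CL fraction = 1 / 3.16 = 0.3165.
fm × 0.05 + 1 − fm = 0.3165  ⇒  fm × (0.05 − 1) = −0.6835  ⇒  fm = 0.72.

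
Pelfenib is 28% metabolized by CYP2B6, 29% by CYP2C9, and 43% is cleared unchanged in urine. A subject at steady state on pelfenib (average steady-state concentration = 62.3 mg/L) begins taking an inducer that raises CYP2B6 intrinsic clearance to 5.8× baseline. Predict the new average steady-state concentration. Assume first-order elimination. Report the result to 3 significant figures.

26.6 mg/L

CYP2B6: 0.28 × 5.8 = 1.624
CYP2C9: 0.29 (unchanged)
Other: 0.43 (unchanged)
CL_new/CL_old = 1.624 + 0.29 + 0.43 = 2.344.
With dosing unchanged, average steady-state concentration scales as 1/CL: 62.3 / 2.344 = 26.6 mg/L.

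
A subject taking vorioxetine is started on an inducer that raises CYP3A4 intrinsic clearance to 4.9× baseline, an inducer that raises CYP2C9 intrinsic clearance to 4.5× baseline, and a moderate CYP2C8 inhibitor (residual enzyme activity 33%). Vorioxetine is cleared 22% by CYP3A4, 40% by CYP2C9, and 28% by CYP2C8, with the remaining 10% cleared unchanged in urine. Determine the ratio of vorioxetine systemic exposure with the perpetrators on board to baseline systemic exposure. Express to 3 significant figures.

0.326

The CYP3A4 pathway (22% of clearance) is boosted to 4.9× activity: 0.22 × 4.9 = 1.078.
The CYP2C9 pathway (40% of clearance) rises to 4.5× activity: 0.4 × 4.5 = 1.8.
The CYP2C8 pathway (28% of clearance) drops to 0.33× activity: 0.28 × 0.33 = 0.0924.
The remaining 10% of clearance is unaffected.
New clearance relative to baseline: 1.078 + 1.8 + 0.0924 + 0.1 = 3.0704.
Systemic exposure ∝ 1/CL: fold-change = 1 / 3.0704 = 0.326.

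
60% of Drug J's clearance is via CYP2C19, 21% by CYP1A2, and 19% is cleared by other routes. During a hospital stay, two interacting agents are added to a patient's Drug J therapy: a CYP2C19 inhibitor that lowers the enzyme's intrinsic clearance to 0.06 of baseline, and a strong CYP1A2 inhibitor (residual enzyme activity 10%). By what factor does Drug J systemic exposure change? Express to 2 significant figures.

The CYP2C19 pathway (60% of clearance) drops to 0.06× activity: 0.6 × 0.06 = 0.036.
The CYP1A2 pathway (21% of clearance) falls to 0.1× activity: 0.21 × 0.1 = 0.021.
The remaining 19% of clearance is unaffected.
CL_new/CL_old = 0.036 + 0.021 + 0.19 = 0.247.
Because systemic exposure varies inversely with clearance, the combined effect is 1 / 0.247 = 4.0.

4.0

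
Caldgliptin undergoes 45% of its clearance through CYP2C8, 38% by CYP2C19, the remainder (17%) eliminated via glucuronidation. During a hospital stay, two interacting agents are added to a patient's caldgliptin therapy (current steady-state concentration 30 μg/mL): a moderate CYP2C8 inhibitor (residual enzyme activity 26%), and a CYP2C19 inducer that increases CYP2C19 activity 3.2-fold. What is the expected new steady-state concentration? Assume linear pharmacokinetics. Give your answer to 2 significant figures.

20 μg/mL

The CYP2C8 pathway (45% of clearance) drops to 0.26× activity: 0.45 × 0.26 = 0.117.
The CYP2C19 pathway (38% of clearance) rises to 3.2× activity: 0.38 × 3.2 = 1.216.
Non-CYP routes (17%) are unchanged.
Relative clearance = 0.117 + 1.216 + 0.17 = 1.503.
New steady-state concentration = 30 / 1.503 = 20 μg/mL (concentration scales inversely with clearance).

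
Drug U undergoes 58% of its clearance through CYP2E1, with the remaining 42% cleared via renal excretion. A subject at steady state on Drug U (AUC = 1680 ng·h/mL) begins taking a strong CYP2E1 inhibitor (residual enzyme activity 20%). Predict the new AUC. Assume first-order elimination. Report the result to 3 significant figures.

3.13 × 10³ ng·h/mL

CYP2E1: 0.58 × 0.2 = 0.116
Other: 0.42 (unchanged)
New clearance relative to baseline: 0.116 + 0.42 = 0.536.
With dosing unchanged, AUC scales as 1/CL: 1680 / 0.536 = 3.13 × 10³ ng·h/mL.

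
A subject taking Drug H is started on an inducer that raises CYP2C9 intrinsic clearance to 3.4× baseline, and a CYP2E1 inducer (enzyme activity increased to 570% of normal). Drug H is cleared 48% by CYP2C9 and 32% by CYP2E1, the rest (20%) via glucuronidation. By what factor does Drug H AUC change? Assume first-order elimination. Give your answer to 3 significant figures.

The CYP2C9 pathway (48% of clearance) rises to 3.4× activity: 0.48 × 3.4 = 1.632.
The CYP2E1 pathway (32% of clearance) rises to 5.7× activity: 0.32 × 5.7 = 1.824.
The remaining 20% of clearance is unaffected.
New clearance relative to baseline: 1.632 + 1.824 + 0.2 = 3.656.
Because AUC varies inversely with clearance, the combined effect is 1 / 3.656 = 0.274.

0.274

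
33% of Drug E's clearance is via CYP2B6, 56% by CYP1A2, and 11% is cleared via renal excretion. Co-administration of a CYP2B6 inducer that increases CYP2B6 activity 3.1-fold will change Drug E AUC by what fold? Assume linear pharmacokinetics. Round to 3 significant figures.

The CYP2B6 pathway (33% of clearance) rises to 3.1× activity: 0.33 × 3.1 = 1.023.
CYP1A2 (56%) and the residual 11% are unaffected.
New clearance relative to baseline: 1.023 + 0.56 + 0.11 = 1.693.
Since AUC ∝ 1/CL, the ratio is 1 / 1.693 = 0.591.

0.591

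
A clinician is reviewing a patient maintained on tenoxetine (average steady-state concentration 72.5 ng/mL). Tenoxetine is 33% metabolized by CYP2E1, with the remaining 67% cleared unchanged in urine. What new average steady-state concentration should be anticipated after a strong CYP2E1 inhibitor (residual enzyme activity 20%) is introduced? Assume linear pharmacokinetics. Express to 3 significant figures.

The CYP2E1 pathway (33% of clearance) is reduced to 0.2× activity: 0.33 × 0.2 = 0.066.
The remaining 67% of clearance is unaffected.
New clearance relative to baseline: 0.066 + 0.67 = 0.736.
With dosing unchanged, average steady-state concentration scales as 1/CL: 72.5 / 0.736 = 98.5 ng/mL.

98.5 ng/mL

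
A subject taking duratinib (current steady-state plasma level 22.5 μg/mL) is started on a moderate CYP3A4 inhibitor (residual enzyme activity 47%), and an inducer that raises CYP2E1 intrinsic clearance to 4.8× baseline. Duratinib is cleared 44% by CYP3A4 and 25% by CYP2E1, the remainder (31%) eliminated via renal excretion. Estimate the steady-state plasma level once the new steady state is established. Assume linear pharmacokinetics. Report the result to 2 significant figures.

13 μg/mL

The CYP3A4 pathway (44% of clearance) is reduced to 0.47× activity: 0.44 × 0.47 = 0.2068.
The CYP2E1 pathway (25% of clearance) increases to 4.8× activity: 0.25 × 4.8 = 1.2.
Non-CYP routes (31%) are unchanged.
New clearance relative to baseline: 0.2068 + 1.2 + 0.31 = 1.7168.
New steady-state plasma level = 22.5 / 1.7168 = 13 μg/mL (concentration scales inversely with clearance).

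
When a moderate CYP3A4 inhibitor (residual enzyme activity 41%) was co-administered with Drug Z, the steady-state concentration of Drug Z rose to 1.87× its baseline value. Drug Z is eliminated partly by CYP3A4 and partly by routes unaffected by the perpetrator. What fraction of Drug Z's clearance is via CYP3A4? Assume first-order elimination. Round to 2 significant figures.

0.79

Let fm be the CYP3A4 fraction. New clearance relative to baseline = fm × 0.41 + (1 − fm).
Steady-state concentration ratio = 1 / (new CL fraction), so new CL fraction = 1 / 1.87 = 0.5348.
fm × 0.41 + 1 − fm = 0.5348  ⇒  fm × (0.41 − 1) = −0.4652  ⇒  fm = 0.79.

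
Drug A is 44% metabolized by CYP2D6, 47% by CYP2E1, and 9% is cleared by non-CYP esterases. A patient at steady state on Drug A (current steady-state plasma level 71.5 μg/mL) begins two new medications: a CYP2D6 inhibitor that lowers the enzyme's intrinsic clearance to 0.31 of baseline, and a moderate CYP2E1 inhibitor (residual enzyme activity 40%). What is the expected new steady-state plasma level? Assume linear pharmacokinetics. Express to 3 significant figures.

173 μg/mL

The CYP2D6 pathway (44% of clearance) falls to 0.31× activity: 0.44 × 0.31 = 0.1364.
The CYP2E1 pathway (47% of clearance) drops to 0.4× activity: 0.47 × 0.4 = 0.188.
Non-CYP routes (9%) are unchanged.
CL_new/CL_old = 0.1364 + 0.188 + 0.09 = 0.4144.
New steady-state plasma level = 71.5 / 0.4144 = 173 μg/mL (concentration scales inversely with clearance).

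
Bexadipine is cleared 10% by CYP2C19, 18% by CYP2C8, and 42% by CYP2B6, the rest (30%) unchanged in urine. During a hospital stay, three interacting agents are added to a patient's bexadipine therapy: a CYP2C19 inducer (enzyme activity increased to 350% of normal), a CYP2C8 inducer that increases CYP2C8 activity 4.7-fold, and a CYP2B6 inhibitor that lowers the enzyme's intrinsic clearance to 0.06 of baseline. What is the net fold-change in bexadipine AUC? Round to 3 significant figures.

0.657

CYP2C19: 0.1 × 3.5 = 0.35
CYP2C8: 0.18 × 4.7 = 0.846
CYP2B6: 0.42 × 0.06 = 0.0252
Other: 0.3 (unchanged)
Relative clearance = 0.35 + 0.846 + 0.0252 + 0.3 = 1.5212.
Net AUC ratio = 1 / 1.5212 = 0.657.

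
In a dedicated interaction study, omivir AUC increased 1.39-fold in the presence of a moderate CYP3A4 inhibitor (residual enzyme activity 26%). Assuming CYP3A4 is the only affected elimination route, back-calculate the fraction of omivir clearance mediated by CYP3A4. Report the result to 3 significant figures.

0.379

CL'/CL = 1 / 1.39 = 0.7194
0.26·fm + (1 − fm) = 0.7194
fm = (0.7194 − 1) / (0.26 − 1) = 0.379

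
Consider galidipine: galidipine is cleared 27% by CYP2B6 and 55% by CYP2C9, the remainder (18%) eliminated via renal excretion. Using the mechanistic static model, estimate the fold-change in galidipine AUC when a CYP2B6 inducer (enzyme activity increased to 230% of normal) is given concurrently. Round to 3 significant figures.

0.740

The CYP2B6 pathway (27% of clearance) rises to 2.3× activity: 0.27 × 2.3 = 0.621.
CYP2C9 (55%) and the residual 18% are unaffected.
Relative clearance = 0.621 + 0.55 + 0.18 = 1.351.
AUC ratio = CL_old/CL_new = 1 / 1.351 = 0.740.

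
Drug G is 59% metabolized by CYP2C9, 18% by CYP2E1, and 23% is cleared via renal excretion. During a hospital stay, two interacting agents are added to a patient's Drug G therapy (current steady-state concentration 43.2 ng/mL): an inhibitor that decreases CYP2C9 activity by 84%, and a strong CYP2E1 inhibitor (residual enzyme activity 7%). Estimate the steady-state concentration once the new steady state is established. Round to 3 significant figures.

128 ng/mL

The CYP2C9 pathway (59% of clearance) falls to 0.16× activity: 0.59 × 0.16 = 0.0944.
The CYP2E1 pathway (18% of clearance) falls to 0.07× activity: 0.18 × 0.07 = 0.0126.
Non-CYP routes (23%) are unchanged.
New clearance relative to baseline: 0.0944 + 0.0126 + 0.23 = 0.337.
New steady-state concentration = 43.2 / 0.337 = 128 ng/mL (concentration scales inversely with clearance).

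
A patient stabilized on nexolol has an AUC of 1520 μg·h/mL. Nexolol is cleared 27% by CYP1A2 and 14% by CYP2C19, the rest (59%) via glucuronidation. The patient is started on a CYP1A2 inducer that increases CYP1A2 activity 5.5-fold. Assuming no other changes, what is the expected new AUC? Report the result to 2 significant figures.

CYP1A2: 0.27 × 5.5 = 1.485
CYP2C19: 0.14 (unchanged)
Other: 0.59 (unchanged)
CL_new/CL_old = 1.485 + 0.14 + 0.59 = 2.215.
AUC ∝ 1/CL, so new value = 1520 / 2.215 = 6.9 × 10² μg·h/mL.

6.9 × 10² μg·h/mL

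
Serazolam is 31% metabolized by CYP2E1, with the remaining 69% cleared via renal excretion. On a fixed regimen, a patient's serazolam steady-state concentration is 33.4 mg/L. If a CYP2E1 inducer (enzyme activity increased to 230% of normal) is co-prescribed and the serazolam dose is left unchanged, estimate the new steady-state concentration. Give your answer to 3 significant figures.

23.8 mg/L

The CYP2E1 pathway (31% of clearance) is boosted to 2.3× activity: 0.31 × 2.3 = 0.713.
Non-CYP routes (69%) are unchanged.
CL_new/CL_old = 0.713 + 0.69 = 1.403.
Steady-state concentration ∝ 1/CL, so new value = 33.4 / 1.403 = 23.8 mg/L.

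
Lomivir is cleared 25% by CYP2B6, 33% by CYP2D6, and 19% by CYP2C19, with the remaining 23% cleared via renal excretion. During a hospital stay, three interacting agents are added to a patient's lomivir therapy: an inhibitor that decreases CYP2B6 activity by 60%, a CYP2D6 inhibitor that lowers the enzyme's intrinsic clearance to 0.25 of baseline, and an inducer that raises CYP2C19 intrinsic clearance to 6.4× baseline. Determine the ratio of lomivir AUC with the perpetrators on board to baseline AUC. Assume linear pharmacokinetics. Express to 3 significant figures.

0.614

The CYP2B6 pathway (25% of clearance) is reduced to 0.4× activity: 0.25 × 0.4 = 0.1.
The CYP2D6 pathway (33% of clearance) drops to 0.25× activity: 0.33 × 0.25 = 0.0825.
The CYP2C19 pathway (19% of clearance) rises to 6.4× activity: 0.19 × 6.4 = 1.216.
Non-CYP routes (23%) are unchanged.
CL_new/CL_old = 0.1 + 0.0825 + 1.216 + 0.23 = 1.6285.
Because AUC varies inversely with clearance, the combined effect is 1 / 1.6285 = 0.614.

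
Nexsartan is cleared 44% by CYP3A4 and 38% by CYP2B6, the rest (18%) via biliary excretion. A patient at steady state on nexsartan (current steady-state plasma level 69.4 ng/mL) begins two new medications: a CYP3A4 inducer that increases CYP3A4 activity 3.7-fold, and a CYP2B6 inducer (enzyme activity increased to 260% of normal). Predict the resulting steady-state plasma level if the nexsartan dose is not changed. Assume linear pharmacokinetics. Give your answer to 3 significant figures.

24.8 ng/mL

The CYP3A4 pathway (44% of clearance) rises to 3.7× activity: 0.44 × 3.7 = 1.628.
The CYP2B6 pathway (38% of clearance) is boosted to 2.6× activity: 0.38 × 2.6 = 0.988.
The remaining 18% of clearance is unaffected.
New clearance relative to baseline: 1.628 + 0.988 + 0.18 = 2.796.
Steady-state plasma level ∝ 1/CL: new value = 69.4 / 2.796 = 24.8 ng/mL.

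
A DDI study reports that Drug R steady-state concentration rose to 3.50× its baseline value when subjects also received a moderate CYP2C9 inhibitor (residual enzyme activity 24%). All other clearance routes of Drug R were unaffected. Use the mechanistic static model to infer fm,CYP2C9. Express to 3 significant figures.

CL'/CL = 1 / 3.50 = 0.2857
0.24·fm + (1 − fm) = 0.2857
fm = (0.2857 − 1) / (0.24 − 1) = 0.940

0.940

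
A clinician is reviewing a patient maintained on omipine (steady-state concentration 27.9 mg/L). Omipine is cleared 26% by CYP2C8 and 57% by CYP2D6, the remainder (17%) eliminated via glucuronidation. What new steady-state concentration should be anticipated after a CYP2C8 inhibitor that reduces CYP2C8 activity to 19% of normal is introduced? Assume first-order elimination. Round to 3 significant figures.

The CYP2C8 pathway (26% of clearance) drops to 0.19× activity: 0.26 × 0.19 = 0.0494.
CYP2D6 (57%) and the residual 17% are unaffected.
Relative clearance = 0.0494 + 0.57 + 0.17 = 0.7894.
With dosing unchanged, steady-state concentration scales as 1/CL: 27.9 / 0.7894 = 35.3 mg/L.

35.3 mg/L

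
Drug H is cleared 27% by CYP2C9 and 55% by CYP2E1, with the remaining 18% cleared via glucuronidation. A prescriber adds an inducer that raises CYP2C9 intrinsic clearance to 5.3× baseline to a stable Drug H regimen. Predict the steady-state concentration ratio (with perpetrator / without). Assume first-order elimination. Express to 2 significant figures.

0.46

The CYP2C9 pathway (27% of clearance) rises to 5.3× activity: 0.27 × 5.3 = 1.431.
CYP2E1 (55%) and the residual 18% are unaffected.
New clearance relative to baseline: 1.431 + 0.55 + 0.18 = 2.161.
Steady-state concentration is inversely proportional to clearance, so the fold-change is 1 / 2.161 = 0.46.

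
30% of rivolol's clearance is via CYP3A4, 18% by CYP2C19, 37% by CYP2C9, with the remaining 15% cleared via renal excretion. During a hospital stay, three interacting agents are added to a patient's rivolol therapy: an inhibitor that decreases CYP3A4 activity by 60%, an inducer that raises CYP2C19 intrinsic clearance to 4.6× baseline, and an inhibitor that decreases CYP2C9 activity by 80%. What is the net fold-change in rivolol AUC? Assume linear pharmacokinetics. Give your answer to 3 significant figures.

The CYP3A4 pathway (30% of clearance) drops to 0.4× activity: 0.3 × 0.4 = 0.12.
The CYP2C19 pathway (18% of clearance) rises to 4.6× activity: 0.18 × 4.6 = 0.828.
The CYP2C9 pathway (37% of clearance) is reduced to 0.2× activity: 0.37 × 0.2 = 0.074.
Non-CYP routes (15%) are unchanged.
CL_new/CL_old = 0.12 + 0.828 + 0.074 + 0.15 = 1.172.
Net AUC ratio = 1 / 1.172 = 0.853.

0.853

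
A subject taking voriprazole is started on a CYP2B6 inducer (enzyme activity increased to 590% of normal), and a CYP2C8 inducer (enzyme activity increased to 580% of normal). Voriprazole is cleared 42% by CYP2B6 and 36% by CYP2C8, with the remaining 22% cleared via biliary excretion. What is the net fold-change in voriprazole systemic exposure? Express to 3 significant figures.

CYP2B6: 0.42 × 5.9 = 2.478
CYP2C8: 0.36 × 5.8 = 2.088
Other: 0.22 (unchanged)
CL_new/CL_old = 2.478 + 2.088 + 0.22 = 4.786.
Because systemic exposure varies inversely with clearance, the combined effect is 1 / 4.786 = 0.209.

0.209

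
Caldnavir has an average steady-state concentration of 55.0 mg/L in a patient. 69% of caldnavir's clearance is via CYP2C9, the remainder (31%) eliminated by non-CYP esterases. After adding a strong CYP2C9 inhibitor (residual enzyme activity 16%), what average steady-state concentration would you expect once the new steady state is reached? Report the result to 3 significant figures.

131 mg/L

The CYP2C9 pathway (69% of clearance) falls to 0.16× activity: 0.69 × 0.16 = 0.1104.
Non-CYP routes (31%) are unchanged.
CL_new/CL_old = 0.1104 + 0.31 = 0.4204.
Average steady-state concentration ∝ 1/CL, so new value = 55.0 / 0.4204 = 131 mg/L.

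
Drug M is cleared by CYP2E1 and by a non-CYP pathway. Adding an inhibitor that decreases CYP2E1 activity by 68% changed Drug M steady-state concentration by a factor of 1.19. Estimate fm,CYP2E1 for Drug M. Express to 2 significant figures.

0.23

Write x for the fraction cleared via CYP2E1. The observed steady-state concentration change means clearance fell to 1/1.19 = 0.8403 of baseline.
Only the CYP2E1 route changed, so 0.8403 = x·0.32 + (1 − x), giving x = 0.23.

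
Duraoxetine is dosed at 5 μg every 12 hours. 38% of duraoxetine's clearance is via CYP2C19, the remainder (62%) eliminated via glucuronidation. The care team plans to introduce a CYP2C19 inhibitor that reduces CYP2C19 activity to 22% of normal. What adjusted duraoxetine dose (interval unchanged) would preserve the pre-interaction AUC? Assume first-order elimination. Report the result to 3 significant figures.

3.52 μg

CYP2C19: 0.38 × 0.22 = 0.0836
Other: 0.62 (unchanged)
Relative clearance = 0.0836 + 0.62 = 0.7036.
Exposure is unchanged when dose changes in proportion to clearance. New dose = 5 μg × 0.7036 = 3.52 μg.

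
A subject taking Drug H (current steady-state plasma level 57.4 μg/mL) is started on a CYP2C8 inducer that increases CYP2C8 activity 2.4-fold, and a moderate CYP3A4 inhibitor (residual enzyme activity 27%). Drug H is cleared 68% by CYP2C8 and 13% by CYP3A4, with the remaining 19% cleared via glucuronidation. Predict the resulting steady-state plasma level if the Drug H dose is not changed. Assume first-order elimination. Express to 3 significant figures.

The CYP2C8 pathway (68% of clearance) is boosted to 2.4× activity: 0.68 × 2.4 = 1.632.
The CYP3A4 pathway (13% of clearance) falls to 0.27× activity: 0.13 × 0.27 = 0.0351.
The remaining 19% of clearance is unaffected.
CL_new/CL_old = 1.632 + 0.0351 + 0.19 = 1.8571.
Dividing the baseline by the relative clearance: 57.4 / 1.8571 = 30.9 μg/mL.

30.9 μg/mL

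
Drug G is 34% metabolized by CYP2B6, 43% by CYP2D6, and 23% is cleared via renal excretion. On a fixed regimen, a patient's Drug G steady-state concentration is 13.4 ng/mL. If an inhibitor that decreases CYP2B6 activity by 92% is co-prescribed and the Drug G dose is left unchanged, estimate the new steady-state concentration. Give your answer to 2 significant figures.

CYP2B6: 0.34 × 0.08 = 0.0272
CYP2D6: 0.43 (unchanged)
Other: 0.23 (unchanged)
CL_new/CL_old = 0.0272 + 0.43 + 0.23 = 0.6872.
Steady-state concentration ∝ 1/CL, so new value = 13.4 / 0.6872 = 19 ng/mL.

19 ng/mL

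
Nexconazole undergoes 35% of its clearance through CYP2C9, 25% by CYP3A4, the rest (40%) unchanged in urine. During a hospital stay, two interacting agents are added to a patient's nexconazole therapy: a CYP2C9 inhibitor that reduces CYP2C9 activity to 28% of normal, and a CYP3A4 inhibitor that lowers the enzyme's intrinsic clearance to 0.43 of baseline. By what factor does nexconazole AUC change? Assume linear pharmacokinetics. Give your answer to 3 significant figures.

1.65

CYP2C9: 0.35 × 0.28 = 0.098
CYP3A4: 0.25 × 0.43 = 0.1075
Other: 0.4 (unchanged)
Relative clearance = 0.098 + 0.1075 + 0.4 = 0.6055.
Because AUC varies inversely with clearance, the combined effect is 1 / 0.6055 = 1.65.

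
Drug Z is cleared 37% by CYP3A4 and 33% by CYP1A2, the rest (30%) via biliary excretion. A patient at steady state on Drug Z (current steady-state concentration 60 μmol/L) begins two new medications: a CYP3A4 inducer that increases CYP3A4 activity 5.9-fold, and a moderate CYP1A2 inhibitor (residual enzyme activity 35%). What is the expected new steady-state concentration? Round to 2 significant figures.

The CYP3A4 pathway (37% of clearance) rises to 5.9× activity: 0.37 × 5.9 = 2.183.
The CYP1A2 pathway (33% of clearance) falls to 0.35× activity: 0.33 × 0.35 = 0.1155.
The remaining 30% of clearance is unaffected.
Relative clearance = 2.183 + 0.1155 + 0.3 = 2.5985.
New steady-state concentration = 60 / 2.5985 = 23 μmol/L (concentration scales inversely with clearance).

23 μmol/L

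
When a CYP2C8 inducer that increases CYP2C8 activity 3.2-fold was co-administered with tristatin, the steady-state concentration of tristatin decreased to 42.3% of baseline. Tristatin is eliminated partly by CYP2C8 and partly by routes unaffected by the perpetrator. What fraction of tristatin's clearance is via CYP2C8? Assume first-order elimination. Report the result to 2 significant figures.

0.62

Let x = fm,CYP2C8. Because steady-state concentration ∝ 1/CL, relative clearance rose to 1/0.423 = 2.364.
Setting x·3.2 + (1 − x) = 2.364 and solving: x = (2.364 − 1)/(3.2 − 1) = 0.62.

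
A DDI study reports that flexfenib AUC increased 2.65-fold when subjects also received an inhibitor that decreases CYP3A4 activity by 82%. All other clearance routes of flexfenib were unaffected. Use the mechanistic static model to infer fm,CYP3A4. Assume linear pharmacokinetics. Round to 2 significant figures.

0.76

Call the CYP3A4 fraction fm. After the interaction, CL_new/CL_old = fm × 0.18 + (1 − fm).
AUC ratio = 1 / (new CL fraction), so new CL fraction = 1 / 2.65 = 0.3774.
fm × 0.18 + 1 − fm = 0.3774  ⇒  fm × (0.18 − 1) = −0.6226  ⇒  fm = 0.76.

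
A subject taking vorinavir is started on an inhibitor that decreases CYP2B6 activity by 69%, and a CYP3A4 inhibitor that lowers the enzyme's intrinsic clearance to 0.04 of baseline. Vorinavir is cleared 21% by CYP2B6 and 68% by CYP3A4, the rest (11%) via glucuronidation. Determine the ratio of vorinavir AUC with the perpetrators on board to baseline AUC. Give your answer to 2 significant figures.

CYP2B6: 0.21 × 0.31 = 0.0651
CYP3A4: 0.68 × 0.04 = 0.0272
Other: 0.11 (unchanged)
New clearance relative to baseline: 0.0651 + 0.0272 + 0.11 = 0.2023.
Net AUC ratio = 1 / 0.2023 = 4.9.

4.9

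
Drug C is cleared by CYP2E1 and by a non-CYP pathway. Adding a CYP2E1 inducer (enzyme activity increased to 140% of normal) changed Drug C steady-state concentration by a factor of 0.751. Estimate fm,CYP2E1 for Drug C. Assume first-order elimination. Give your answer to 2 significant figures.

Call the CYP2E1 fraction fm. After the interaction, CL_new/CL_old = fm × 1.4 + (1 − fm).
Steady-state concentration ratio = 1 / (new CL fraction), so new CL fraction = 1 / 0.751 = 1.332.
fm × 1.4 + 1 − fm = 1.332  ⇒  fm × (1.4 − 1) = 0.3316  ⇒  fm = 0.83.

0.83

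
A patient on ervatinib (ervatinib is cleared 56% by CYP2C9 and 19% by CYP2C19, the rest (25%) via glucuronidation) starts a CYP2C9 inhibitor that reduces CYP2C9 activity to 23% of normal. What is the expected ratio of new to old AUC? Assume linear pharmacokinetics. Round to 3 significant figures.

CYP2C9: 0.56 × 0.23 = 0.1288
CYP2C19: 0.19 (unchanged)
Other: 0.25 (unchanged)
CL_new/CL_old = 0.1288 + 0.19 + 0.25 = 0.5688.
Since AUC ∝ 1/CL, the ratio is 1 / 0.5688 = 1.76.

1.76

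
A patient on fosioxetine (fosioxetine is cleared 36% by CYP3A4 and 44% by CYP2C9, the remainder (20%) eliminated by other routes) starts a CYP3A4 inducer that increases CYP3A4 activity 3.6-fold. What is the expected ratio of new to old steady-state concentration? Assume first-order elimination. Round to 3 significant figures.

0.517

The CYP3A4 pathway (36% of clearance) rises to 3.6× activity: 0.36 × 3.6 = 1.296.
CYP2C9 (44%) and the residual 20% are unaffected.
Relative clearance = 1.296 + 0.44 + 0.2 = 1.936.
Steady-state concentration ratio = CL_old/CL_new = 1 / 1.936 = 0.517.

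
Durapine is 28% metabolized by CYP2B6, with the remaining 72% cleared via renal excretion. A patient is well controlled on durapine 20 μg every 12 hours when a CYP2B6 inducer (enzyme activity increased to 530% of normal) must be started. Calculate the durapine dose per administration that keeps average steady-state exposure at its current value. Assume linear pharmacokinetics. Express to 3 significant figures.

The CYP2B6 pathway (28% of clearance) increases to 5.3× activity: 0.28 × 5.3 = 1.484.
Non-CYP routes (72%) are unchanged.
Relative clearance = 1.484 + 0.72 = 2.204.
To maintain the same steady-state level, dose must scale with clearance: new dose = 20 × 2.204 = 44.1 μg.

44.1 μg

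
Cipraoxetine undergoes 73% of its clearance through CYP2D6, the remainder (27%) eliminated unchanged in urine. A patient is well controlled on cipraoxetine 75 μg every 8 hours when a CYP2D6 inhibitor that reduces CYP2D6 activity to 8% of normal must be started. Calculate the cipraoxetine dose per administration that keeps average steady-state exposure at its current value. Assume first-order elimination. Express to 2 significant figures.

25 μg

The CYP2D6 pathway (73% of clearance) is reduced to 0.08× activity: 0.73 × 0.08 = 0.0584.
The remaining 27% of clearance is unaffected.
CL_new/CL_old = 0.0584 + 0.27 = 0.3284.
To maintain the same steady-state level, dose must scale with clearance: new dose = 75 × 0.3284 = 25 μg.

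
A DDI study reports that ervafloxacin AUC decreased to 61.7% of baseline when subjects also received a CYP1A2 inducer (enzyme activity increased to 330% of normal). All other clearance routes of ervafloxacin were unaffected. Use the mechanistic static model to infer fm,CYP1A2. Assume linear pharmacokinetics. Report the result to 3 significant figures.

0.270

Let fm be the CYP1A2 fraction. New clearance relative to baseline = fm × 3.3 + (1 − fm).
AUC ratio = 1 / (new CL fraction), so new CL fraction = 1 / 0.617 = 1.621.
fm × 3.3 + 1 − fm = 1.621  ⇒  fm × (3.3 − 1) = 0.6207  ⇒  fm = 0.270.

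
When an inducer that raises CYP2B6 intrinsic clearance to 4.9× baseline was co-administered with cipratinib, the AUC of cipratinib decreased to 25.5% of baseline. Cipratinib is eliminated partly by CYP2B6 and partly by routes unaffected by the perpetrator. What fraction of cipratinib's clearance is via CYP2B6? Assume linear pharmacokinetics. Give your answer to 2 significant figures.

0.75

Write x for the fraction cleared via CYP2B6. The observed AUC change means clearance rose to 1/0.255 = 3.922 of baseline.
Only the CYP2B6 route changed, so 3.922 = x·4.9 + (1 − x), giving x = 0.75.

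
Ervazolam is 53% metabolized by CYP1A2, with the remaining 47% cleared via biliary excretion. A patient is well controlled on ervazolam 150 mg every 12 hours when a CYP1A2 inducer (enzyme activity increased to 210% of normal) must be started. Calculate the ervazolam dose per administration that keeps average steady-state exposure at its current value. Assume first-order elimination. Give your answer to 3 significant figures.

CYP1A2: 0.53 × 2.1 = 1.113
Other: 0.47 (unchanged)
Relative clearance = 1.113 + 0.47 = 1.583.
Exposure is unchanged when dose changes in proportion to clearance. New dose = 150 mg × 1.583 = 237 mg.

237 mg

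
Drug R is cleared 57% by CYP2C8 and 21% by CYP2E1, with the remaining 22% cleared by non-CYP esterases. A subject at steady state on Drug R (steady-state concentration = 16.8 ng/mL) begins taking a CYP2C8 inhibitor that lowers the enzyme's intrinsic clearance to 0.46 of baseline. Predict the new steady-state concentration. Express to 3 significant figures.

The CYP2C8 pathway (57% of clearance) falls to 0.46× activity: 0.57 × 0.46 = 0.2622.
CYP2E1 (21%) and the residual 22% are unaffected.
Relative clearance = 0.2622 + 0.21 + 0.22 = 0.6922.
With dosing unchanged, steady-state concentration scales as 1/CL: 16.8 / 0.6922 = 24.3 ng/mL.

24.3 ng/mL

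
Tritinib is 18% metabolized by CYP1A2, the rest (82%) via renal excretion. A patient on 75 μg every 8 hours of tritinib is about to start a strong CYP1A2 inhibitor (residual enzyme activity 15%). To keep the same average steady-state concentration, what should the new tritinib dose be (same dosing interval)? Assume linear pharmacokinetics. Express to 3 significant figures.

The CYP1A2 pathway (18% of clearance) drops to 0.15× activity: 0.18 × 0.15 = 0.027.
The remaining 82% of clearance is unaffected.
CL_new/CL_old = 0.027 + 0.82 = 0.847.
Exposure is unchanged when dose changes in proportion to clearance. New dose = 75 μg × 0.847 = 63.5 μg.

63.5 μg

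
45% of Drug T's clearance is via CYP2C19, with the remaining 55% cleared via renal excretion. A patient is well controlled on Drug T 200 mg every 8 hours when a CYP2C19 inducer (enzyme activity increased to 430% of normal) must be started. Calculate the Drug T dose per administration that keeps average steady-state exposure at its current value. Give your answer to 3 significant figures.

497 mg

The CYP2C19 pathway (45% of clearance) increases to 4.3× activity: 0.45 × 4.3 = 1.935.
The remaining 55% of clearance is unaffected.
Relative clearance = 1.935 + 0.55 = 2.485.
To maintain the same steady-state level, dose must scale with clearance: new dose = 200 × 2.485 = 497 mg.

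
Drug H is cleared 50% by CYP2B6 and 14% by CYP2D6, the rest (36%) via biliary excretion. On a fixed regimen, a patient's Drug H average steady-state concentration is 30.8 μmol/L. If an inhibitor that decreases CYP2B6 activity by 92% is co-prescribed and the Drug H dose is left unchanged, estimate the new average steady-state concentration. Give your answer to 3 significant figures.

The CYP2B6 pathway (50% of clearance) falls to 0.08× activity: 0.5 × 0.08 = 0.04.
CYP2D6 (14%) and the residual 36% are unaffected.
New clearance relative to baseline: 0.04 + 0.14 + 0.36 = 0.54.
With dosing unchanged, average steady-state concentration scales as 1/CL: 30.8 / 0.54 = 57.0 μmol/L.

57.0 μmol/L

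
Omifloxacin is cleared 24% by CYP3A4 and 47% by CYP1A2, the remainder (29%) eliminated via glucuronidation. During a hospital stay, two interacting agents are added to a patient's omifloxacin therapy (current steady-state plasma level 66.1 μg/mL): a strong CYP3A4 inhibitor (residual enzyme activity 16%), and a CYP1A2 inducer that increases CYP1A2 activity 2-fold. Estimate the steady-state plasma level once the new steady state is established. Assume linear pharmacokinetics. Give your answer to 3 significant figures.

52.1 μg/mL

The CYP3A4 pathway (24% of clearance) falls to 0.16× activity: 0.24 × 0.16 = 0.0384.
The CYP1A2 pathway (47% of clearance) is boosted to 2× activity: 0.47 × 2 = 0.94.
The remaining 29% of clearance is unaffected.
CL_new/CL_old = 0.0384 + 0.94 + 0.29 = 1.2684.
Steady-state plasma level ∝ 1/CL: new value = 66.1 / 1.2684 = 52.1 μg/mL.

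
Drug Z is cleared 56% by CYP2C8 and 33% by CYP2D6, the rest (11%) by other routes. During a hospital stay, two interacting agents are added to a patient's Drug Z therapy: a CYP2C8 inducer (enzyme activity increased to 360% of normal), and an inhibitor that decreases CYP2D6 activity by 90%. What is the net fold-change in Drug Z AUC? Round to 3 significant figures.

The CYP2C8 pathway (56% of clearance) is boosted to 3.6× activity: 0.56 × 3.6 = 2.016.
The CYP2D6 pathway (33% of clearance) falls to 0.1× activity: 0.33 × 0.1 = 0.033.
Non-CYP routes (11%) are unchanged.
Relative clearance = 2.016 + 0.033 + 0.11 = 2.159.
Because AUC varies inversely with clearance, the combined effect is 1 / 2.159 = 0.463.

0.463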